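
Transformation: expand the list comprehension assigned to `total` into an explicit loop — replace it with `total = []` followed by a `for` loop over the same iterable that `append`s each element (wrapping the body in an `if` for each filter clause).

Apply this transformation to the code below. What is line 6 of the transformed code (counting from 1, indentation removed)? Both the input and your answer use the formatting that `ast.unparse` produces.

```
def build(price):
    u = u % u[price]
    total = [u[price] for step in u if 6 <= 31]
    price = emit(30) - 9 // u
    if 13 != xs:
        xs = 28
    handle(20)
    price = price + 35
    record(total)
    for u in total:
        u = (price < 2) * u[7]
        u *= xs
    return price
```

total.append(u[price])

Transformed code:
def build(price):
    u = u % u[price]
    total = []
    for step in u:
        if 6 <= 31:
            total.append(u[price])
    price = emit(30) - 9 // u
    if 13 != xs:
        xs = 28
    handle(20)
    price = price + 35
    record(total)
    for u in total:
        u = (price < 2) * u[7]
        u *= xs
    return price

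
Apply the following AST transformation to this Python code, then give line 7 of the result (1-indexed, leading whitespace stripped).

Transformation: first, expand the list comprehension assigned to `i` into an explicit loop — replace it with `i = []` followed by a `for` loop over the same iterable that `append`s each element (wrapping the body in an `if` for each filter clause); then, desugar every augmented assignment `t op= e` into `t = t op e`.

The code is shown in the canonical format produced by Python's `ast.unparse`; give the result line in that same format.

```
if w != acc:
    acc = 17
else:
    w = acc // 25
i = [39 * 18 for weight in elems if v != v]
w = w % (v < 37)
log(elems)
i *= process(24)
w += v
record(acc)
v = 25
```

if v != v:

Transformed code:
if w != acc:
    acc = 17
else:
    w = acc // 25
i = []
for weight in elems:
    if v != v:
        i.append(39 * 18)
w = w % (v < 37)
log(elems)
i = i * process(24)
w = w + v
record(acc)
v = 25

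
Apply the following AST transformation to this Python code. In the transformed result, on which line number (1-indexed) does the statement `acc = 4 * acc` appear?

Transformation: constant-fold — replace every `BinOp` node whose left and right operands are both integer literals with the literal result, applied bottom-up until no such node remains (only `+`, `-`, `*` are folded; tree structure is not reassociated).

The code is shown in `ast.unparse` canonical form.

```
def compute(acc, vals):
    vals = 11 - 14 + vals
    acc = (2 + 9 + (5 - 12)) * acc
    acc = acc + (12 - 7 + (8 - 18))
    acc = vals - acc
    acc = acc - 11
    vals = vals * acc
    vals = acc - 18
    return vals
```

3

Transformed code:
def compute(acc, vals):
    vals = -3 + vals
    acc = 4 * acc
    acc = acc + -5
    acc = vals - acc
    acc = acc - 11
    vals = vals * acc
    vals = acc - 18
    return vals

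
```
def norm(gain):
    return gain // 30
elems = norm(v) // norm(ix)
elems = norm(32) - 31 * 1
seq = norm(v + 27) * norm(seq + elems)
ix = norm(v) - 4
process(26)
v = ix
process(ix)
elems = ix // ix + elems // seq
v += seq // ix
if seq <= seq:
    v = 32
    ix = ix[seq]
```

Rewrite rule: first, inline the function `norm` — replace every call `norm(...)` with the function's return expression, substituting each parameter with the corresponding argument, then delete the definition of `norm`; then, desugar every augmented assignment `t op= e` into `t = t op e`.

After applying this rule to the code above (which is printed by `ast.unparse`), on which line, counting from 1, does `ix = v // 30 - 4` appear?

4

Transformed code:
elems = v // 30 // (ix // 30)
elems = 32 // 30 - 31 * 1
seq = (v + 27) // 30 * ((seq + elems) // 30)
ix = v // 30 - 4
process(26)
v = ix
process(ix)
elems = ix // ix + elems // seq
v = v + seq // ix
if seq <= seq:
    v = 32
    ix = ix[seq]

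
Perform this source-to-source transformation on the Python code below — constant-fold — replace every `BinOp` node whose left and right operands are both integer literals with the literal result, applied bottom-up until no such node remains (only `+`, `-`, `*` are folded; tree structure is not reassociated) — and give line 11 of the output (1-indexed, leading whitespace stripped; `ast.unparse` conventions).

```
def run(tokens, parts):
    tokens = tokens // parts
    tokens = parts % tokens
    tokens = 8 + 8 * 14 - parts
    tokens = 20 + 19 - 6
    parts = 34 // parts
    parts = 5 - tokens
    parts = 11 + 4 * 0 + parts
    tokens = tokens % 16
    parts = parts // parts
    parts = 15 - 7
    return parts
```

Transformed code:
def run(tokens, parts):
    tokens = tokens // parts
    tokens = parts % tokens
    tokens = 120 - parts
    tokens = 33
    parts = 34 // parts
    parts = 5 - tokens
    parts = 11 + parts
    tokens = tokens % 16
    parts = parts // parts
    parts = 8
    return parts

parts = 8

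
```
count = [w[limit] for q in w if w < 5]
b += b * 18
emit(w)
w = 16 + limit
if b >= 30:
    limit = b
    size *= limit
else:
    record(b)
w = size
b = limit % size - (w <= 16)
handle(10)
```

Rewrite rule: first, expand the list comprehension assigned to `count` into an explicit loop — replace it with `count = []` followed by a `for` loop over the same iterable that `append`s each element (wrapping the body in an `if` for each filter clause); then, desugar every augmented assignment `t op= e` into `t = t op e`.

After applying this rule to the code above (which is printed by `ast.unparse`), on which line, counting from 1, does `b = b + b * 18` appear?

5

Transformed code:
count = []
for q in w:
    if w < 5:
        count.append(w[limit])
b = b + b * 18
emit(w)
w = 16 + limit
if b >= 30:
    limit = b
    size = size * limit
else:
    record(b)
w = size
b = limit % size - (w <= 16)
handle(10)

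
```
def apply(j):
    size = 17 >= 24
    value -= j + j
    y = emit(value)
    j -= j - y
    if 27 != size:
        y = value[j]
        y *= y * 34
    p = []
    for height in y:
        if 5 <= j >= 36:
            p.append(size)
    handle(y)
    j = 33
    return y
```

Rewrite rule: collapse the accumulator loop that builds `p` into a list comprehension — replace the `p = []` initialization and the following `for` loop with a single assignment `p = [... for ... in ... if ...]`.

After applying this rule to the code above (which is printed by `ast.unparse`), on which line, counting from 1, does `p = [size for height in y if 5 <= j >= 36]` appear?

Transformed code:
def apply(j):
    size = 17 >= 24
    value -= j + j
    y = emit(value)
    j -= j - y
    if 27 != size:
        y = value[j]
        y *= y * 34
    p = [size for height in y if 5 <= j >= 36]
    handle(y)
    j = 33
    return y

9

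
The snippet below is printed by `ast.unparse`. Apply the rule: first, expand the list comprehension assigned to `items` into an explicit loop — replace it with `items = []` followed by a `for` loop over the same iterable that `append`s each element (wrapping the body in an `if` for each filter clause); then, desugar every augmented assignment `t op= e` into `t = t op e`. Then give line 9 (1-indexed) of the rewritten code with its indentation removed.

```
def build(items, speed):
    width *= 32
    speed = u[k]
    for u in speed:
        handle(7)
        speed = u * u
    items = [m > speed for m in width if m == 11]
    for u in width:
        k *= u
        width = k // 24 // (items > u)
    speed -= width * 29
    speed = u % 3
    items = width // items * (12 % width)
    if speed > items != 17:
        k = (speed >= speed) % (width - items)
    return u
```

if m == 11:

Transformed code:
def build(items, speed):
    width = width * 32
    speed = u[k]
    for u in speed:
        handle(7)
        speed = u * u
    items = []
    for m in width:
        if m == 11:
            items.append(m > speed)
    for u in width:
        k = k * u
        width = k // 24 // (items > u)
    speed = speed - width * 29
    speed = u % 3
    items = width // items * (12 % width)
    if speed > items != 17:
        k = (speed >= speed) % (width - items)
    return u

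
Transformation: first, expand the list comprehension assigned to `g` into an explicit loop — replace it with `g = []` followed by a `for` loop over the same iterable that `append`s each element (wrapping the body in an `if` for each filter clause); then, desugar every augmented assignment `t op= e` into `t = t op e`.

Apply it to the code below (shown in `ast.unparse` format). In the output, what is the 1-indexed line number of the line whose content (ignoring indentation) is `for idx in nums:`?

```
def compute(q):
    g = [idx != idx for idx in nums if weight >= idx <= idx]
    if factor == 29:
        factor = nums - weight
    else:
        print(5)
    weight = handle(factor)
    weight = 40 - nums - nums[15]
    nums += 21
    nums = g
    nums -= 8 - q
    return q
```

Transformed code:
def compute(q):
    g = []
    for idx in nums:
        if weight >= idx <= idx:
            g.append(idx != idx)
    if factor == 29:
        factor = nums - weight
    else:
        print(5)
    weight = handle(factor)
    weight = 40 - nums - nums[15]
    nums = nums + 21
    nums = g
    nums = nums - (8 - q)
    return q

3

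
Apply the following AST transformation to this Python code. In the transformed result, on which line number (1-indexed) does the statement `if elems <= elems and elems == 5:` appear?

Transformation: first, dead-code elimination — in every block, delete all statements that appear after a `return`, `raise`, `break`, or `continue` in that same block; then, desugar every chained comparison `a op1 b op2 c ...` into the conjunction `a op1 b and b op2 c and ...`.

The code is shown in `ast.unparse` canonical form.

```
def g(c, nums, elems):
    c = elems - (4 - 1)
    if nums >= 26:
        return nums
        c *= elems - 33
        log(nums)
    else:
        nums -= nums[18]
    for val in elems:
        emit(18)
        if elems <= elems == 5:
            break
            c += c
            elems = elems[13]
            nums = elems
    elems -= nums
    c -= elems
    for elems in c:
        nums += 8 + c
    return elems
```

Transformed code:
def g(c, nums, elems):
    c = elems - (4 - 1)
    if nums >= 26:
        return nums
    else:
        nums -= nums[18]
    for val in elems:
        emit(18)
        if elems <= elems and elems == 5:
            break
    elems -= nums
    c -= elems
    for elems in c:
        nums += 8 + c
    return elems

9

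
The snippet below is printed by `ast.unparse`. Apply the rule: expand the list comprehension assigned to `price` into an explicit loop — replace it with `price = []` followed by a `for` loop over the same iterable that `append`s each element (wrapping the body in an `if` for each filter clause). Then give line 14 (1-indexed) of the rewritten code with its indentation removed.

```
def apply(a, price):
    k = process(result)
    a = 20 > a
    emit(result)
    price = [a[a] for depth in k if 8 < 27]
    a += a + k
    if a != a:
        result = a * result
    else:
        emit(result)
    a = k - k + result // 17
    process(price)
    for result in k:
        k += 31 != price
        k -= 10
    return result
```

Transformed code:
def apply(a, price):
    k = process(result)
    a = 20 > a
    emit(result)
    price = []
    for depth in k:
        if 8 < 27:
            price.append(a[a])
    a += a + k
    if a != a:
        result = a * result
    else:
        emit(result)
    a = k - k + result // 17
    process(price)
    for result in k:
        k += 31 != price
        k -= 10
    return result

a = k - k + result // 17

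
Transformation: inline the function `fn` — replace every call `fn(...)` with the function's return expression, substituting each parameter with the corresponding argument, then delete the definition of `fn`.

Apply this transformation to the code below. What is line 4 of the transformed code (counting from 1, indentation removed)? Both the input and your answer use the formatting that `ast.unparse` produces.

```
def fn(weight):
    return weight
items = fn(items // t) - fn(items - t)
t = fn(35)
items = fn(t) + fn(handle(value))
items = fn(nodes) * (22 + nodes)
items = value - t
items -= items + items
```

items = nodes * (22 + nodes)

Transformed code:
items = items // t - (items - t)
t = 35
items = t + handle(value)
items = nodes * (22 + nodes)
items = value - t
items -= items + items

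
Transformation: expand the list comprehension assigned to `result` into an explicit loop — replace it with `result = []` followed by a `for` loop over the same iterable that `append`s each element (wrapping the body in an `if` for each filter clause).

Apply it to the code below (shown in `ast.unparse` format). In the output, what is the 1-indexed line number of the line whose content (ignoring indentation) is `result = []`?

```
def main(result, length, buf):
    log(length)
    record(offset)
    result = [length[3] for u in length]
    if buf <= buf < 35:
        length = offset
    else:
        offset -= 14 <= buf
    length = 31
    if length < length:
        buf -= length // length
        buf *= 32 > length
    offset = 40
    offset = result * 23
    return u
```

4

Transformed code:
def main(result, length, buf):
    log(length)
    record(offset)
    result = []
    for u in length:
        result.append(length[3])
    if buf <= buf < 35:
        length = offset
    else:
        offset -= 14 <= buf
    length = 31
    if length < length:
        buf -= length // length
        buf *= 32 > length
    offset = 40
    offset = result * 23
    return u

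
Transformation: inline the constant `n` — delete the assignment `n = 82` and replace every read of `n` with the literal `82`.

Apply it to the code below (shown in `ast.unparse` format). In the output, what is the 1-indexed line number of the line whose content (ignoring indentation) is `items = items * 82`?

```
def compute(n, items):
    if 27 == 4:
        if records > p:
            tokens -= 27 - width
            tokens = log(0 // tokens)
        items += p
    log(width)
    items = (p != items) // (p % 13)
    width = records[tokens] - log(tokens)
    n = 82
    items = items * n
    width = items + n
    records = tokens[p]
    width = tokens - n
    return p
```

Transformed code:
def compute(n, items):
    if 27 == 4:
        if records > p:
            tokens -= 27 - width
            tokens = log(0 // tokens)
        items += p
    log(width)
    items = (p != items) // (p % 13)
    width = records[tokens] - log(tokens)
    items = items * 82
    width = items + 82
    records = tokens[p]
    width = tokens - 82
    return p

10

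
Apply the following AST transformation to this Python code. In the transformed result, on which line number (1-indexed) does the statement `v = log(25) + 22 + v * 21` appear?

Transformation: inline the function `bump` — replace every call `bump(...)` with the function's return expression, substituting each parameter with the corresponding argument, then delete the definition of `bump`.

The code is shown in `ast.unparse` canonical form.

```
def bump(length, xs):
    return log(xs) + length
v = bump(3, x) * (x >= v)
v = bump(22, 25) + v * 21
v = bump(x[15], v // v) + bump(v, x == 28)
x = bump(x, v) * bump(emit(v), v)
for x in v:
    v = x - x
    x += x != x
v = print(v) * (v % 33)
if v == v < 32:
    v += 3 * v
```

Transformed code:
v = (log(x) + 3) * (x >= v)
v = log(25) + 22 + v * 21
v = log(v // v) + x[15] + (log(x == 28) + v)
x = (log(v) + x) * (log(v) + emit(v))
for x in v:
    v = x - x
    x += x != x
v = print(v) * (v % 33)
if v == v < 32:
    v += 3 * v

2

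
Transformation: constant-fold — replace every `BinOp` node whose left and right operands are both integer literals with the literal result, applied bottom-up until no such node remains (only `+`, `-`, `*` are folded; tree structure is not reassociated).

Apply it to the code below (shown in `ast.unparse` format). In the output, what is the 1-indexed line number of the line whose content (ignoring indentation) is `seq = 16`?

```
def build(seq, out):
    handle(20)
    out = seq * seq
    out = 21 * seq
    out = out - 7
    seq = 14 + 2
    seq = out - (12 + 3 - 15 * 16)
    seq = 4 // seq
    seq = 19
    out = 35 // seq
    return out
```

Transformed code:
def build(seq, out):
    handle(20)
    out = seq * seq
    out = 21 * seq
    out = out - 7
    seq = 16
    seq = out - -225
    seq = 4 // seq
    seq = 19
    out = 35 // seq
    return out

6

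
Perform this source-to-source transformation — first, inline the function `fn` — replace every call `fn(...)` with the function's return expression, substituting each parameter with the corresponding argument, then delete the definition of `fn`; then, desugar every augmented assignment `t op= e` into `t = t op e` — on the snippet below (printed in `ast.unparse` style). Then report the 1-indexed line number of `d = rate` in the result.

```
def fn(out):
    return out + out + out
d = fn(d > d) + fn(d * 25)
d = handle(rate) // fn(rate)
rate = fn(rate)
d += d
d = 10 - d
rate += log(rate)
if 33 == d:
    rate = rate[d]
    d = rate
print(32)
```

9

Transformed code:
d = (d > d) + (d > d) + (d > d) + (d * 25 + d * 25 + d * 25)
d = handle(rate) // (rate + rate + rate)
rate = rate + rate + rate
d = d + d
d = 10 - d
rate = rate + log(rate)
if 33 == d:
    rate = rate[d]
    d = rate
print(32)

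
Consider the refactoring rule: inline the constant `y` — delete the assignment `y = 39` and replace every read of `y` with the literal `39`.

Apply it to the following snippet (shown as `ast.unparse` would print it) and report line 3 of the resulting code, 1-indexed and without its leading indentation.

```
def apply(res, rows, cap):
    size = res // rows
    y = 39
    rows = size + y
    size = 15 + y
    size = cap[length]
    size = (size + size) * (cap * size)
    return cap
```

Transformed code:
def apply(res, rows, cap):
    size = res // rows
    rows = size + 39
    size = 15 + 39
    size = cap[length]
    size = (size + size) * (cap * size)
    return cap

rows = size + 39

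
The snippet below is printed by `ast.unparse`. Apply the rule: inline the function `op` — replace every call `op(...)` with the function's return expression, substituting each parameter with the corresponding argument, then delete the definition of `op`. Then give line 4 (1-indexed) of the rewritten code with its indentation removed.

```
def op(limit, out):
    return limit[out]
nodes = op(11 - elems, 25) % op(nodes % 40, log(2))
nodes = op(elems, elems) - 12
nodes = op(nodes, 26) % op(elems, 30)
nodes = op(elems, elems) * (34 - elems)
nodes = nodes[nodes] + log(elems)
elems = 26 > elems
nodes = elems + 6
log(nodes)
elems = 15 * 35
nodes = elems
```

Transformed code:
nodes = (11 - elems)[25] % (nodes % 40)[log(2)]
nodes = elems[elems] - 12
nodes = nodes[26] % elems[30]
nodes = elems[elems] * (34 - elems)
nodes = nodes[nodes] + log(elems)
elems = 26 > elems
nodes = elems + 6
log(nodes)
elems = 15 * 35
nodes = elems

nodes = elems[elems] * (34 - elems)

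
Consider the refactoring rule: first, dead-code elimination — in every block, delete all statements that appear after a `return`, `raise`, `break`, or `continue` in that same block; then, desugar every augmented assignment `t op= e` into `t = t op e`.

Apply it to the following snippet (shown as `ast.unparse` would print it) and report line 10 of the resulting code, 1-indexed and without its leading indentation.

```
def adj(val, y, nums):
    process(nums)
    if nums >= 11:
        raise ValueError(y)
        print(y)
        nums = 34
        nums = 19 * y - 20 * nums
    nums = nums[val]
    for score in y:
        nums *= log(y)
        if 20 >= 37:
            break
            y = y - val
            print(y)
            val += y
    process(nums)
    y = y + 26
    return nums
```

Transformed code:
def adj(val, y, nums):
    process(nums)
    if nums >= 11:
        raise ValueError(y)
    nums = nums[val]
    for score in y:
        nums = nums * log(y)
        if 20 >= 37:
            break
    process(nums)
    y = y + 26
    return nums

process(nums)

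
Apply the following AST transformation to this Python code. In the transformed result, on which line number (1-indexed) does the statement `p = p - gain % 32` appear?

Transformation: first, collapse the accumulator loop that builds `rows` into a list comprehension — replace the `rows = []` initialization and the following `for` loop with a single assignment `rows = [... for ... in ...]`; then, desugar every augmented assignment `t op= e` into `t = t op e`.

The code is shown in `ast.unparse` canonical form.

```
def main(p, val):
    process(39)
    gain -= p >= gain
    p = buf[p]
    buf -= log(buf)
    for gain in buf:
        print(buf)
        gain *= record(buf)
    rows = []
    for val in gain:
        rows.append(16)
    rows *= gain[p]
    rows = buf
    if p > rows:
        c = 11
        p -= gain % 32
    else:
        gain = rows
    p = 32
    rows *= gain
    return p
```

Transformed code:
def main(p, val):
    process(39)
    gain = gain - (p >= gain)
    p = buf[p]
    buf = buf - log(buf)
    for gain in buf:
        print(buf)
        gain = gain * record(buf)
    rows = [16 for val in gain]
    rows = rows * gain[p]
    rows = buf
    if p > rows:
        c = 11
        p = p - gain % 32
    else:
        gain = rows
    p = 32
    rows = rows * gain
    return p

14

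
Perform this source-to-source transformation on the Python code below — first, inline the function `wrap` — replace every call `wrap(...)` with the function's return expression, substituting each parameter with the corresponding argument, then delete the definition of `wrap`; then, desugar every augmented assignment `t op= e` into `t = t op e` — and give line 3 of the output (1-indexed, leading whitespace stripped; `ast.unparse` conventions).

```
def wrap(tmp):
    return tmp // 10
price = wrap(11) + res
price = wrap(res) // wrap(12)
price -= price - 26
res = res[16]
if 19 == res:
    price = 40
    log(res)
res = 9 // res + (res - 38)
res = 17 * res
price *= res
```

price = price - (price - 26)

Transformed code:
price = 11 // 10 + res
price = res // 10 // (12 // 10)
price = price - (price - 26)
res = res[16]
if 19 == res:
    price = 40
    log(res)
res = 9 // res + (res - 38)
res = 17 * res
price = price * res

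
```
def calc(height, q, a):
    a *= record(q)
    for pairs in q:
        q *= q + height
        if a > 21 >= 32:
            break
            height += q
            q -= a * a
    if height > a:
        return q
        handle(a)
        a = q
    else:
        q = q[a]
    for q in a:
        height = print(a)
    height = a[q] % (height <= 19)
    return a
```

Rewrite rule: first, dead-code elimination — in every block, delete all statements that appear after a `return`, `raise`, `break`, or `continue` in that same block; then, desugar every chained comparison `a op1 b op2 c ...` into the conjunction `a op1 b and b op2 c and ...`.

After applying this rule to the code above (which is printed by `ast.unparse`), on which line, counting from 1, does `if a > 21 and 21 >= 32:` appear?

5

Transformed code:
def calc(height, q, a):
    a *= record(q)
    for pairs in q:
        q *= q + height
        if a > 21 and 21 >= 32:
            break
    if height > a:
        return q
    else:
        q = q[a]
    for q in a:
        height = print(a)
    height = a[q] % (height <= 19)
    return a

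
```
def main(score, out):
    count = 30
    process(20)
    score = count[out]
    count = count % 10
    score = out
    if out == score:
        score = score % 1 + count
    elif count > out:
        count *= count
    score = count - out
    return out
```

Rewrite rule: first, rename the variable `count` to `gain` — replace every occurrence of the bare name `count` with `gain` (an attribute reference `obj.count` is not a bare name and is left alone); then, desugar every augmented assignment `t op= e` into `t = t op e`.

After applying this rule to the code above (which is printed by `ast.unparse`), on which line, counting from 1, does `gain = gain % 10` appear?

Transformed code:
def main(score, out):
    gain = 30
    process(20)
    score = gain[out]
    gain = gain % 10
    score = out
    if out == score:
        score = score % 1 + gain
    elif gain > out:
        gain = gain * gain
    score = gain - out
    return out

5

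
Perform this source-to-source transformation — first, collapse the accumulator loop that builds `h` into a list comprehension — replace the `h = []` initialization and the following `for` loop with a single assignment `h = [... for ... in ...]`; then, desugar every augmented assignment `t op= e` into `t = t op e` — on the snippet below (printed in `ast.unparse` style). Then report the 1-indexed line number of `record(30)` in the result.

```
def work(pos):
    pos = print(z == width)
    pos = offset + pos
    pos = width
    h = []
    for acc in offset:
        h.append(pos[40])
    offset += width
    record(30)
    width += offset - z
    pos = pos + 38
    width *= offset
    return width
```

Transformed code:
def work(pos):
    pos = print(z == width)
    pos = offset + pos
    pos = width
    h = [pos[40] for acc in offset]
    offset = offset + width
    record(30)
    width = width + (offset - z)
    pos = pos + 38
    width = width * offset
    return width

7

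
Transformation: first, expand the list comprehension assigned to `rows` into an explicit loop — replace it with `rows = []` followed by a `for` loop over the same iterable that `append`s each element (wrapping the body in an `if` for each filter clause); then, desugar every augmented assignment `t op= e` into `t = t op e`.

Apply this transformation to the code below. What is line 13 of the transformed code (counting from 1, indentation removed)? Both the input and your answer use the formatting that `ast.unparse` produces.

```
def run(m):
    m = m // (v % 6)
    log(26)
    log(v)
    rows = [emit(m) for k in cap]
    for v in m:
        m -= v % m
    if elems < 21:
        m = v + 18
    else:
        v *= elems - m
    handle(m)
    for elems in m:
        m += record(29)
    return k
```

Transformed code:
def run(m):
    m = m // (v % 6)
    log(26)
    log(v)
    rows = []
    for k in cap:
        rows.append(emit(m))
    for v in m:
        m = m - v % m
    if elems < 21:
        m = v + 18
    else:
        v = v * (elems - m)
    handle(m)
    for elems in m:
        m = m + record(29)
    return k

v = v * (elems - m)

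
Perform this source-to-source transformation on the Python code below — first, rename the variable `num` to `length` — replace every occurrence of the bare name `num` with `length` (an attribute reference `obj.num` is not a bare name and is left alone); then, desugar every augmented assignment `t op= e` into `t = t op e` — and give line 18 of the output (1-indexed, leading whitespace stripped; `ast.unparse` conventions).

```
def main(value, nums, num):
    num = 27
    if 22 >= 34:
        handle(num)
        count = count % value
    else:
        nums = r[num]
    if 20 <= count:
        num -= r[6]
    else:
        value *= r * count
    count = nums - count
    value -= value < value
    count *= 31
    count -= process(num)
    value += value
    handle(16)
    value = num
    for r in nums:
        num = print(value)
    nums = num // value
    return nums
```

value = length

Transformed code:
def main(value, nums, length):
    length = 27
    if 22 >= 34:
        handle(length)
        count = count % value
    else:
        nums = r[length]
    if 20 <= count:
        length = length - r[6]
    else:
        value = value * (r * count)
    count = nums - count
    value = value - (value < value)
    count = count * 31
    count = count - process(length)
    value = value + value
    handle(16)
    value = length
    for r in nums:
        length = print(value)
    nums = length // value
    return nums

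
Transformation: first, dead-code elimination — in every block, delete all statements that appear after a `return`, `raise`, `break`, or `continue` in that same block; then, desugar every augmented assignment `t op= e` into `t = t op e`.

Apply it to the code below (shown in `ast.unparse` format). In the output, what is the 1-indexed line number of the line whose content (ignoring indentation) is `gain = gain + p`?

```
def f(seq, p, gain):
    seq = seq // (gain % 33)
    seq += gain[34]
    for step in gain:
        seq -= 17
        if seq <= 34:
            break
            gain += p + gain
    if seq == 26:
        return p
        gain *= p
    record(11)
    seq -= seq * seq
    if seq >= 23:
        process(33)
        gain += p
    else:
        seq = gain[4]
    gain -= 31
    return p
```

14

Transformed code:
def f(seq, p, gain):
    seq = seq // (gain % 33)
    seq = seq + gain[34]
    for step in gain:
        seq = seq - 17
        if seq <= 34:
            break
    if seq == 26:
        return p
    record(11)
    seq = seq - seq * seq
    if seq >= 23:
        process(33)
        gain = gain + p
    else:
        seq = gain[4]
    gain = gain - 31
    return p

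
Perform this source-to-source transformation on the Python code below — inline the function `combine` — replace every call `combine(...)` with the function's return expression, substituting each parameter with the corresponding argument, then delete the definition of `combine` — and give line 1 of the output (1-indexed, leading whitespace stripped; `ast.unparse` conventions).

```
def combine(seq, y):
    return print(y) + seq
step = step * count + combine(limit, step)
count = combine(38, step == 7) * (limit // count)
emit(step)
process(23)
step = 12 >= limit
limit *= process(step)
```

Transformed code:
step = step * count + (print(step) + limit)
count = (print(step == 7) + 38) * (limit // count)
emit(step)
process(23)
step = 12 >= limit
limit *= process(step)

step = step * count + (print(step) + limit)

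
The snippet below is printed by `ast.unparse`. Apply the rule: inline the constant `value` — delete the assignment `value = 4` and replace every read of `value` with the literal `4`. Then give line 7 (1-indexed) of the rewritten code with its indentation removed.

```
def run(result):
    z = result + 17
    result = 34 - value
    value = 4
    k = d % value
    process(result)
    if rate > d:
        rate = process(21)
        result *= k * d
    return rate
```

Transformed code:
def run(result):
    z = result + 17
    result = 34 - 4
    k = d % 4
    process(result)
    if rate > d:
        rate = process(21)
        result *= k * d
    return rate

rate = process(21)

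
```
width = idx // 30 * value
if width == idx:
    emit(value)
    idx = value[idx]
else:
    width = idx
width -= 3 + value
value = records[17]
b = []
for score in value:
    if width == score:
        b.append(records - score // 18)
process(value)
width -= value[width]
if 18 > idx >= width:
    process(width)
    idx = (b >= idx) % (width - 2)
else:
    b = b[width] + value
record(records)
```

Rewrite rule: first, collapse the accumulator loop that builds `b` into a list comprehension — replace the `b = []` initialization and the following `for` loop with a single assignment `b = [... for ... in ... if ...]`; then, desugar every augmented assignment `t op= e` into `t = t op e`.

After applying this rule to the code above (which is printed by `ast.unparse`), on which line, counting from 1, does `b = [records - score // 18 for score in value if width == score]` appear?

Transformed code:
width = idx // 30 * value
if width == idx:
    emit(value)
    idx = value[idx]
else:
    width = idx
width = width - (3 + value)
value = records[17]
b = [records - score // 18 for score in value if width == score]
process(value)
width = width - value[width]
if 18 > idx >= width:
    process(width)
    idx = (b >= idx) % (width - 2)
else:
    b = b[width] + value
record(records)

9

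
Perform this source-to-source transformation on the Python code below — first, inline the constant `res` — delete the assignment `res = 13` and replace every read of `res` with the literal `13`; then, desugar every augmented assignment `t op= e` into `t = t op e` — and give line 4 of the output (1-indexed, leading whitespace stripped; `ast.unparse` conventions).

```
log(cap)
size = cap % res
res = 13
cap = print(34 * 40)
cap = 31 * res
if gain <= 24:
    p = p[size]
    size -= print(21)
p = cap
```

Transformed code:
log(cap)
size = cap % 13
cap = print(34 * 40)
cap = 31 * 13
if gain <= 24:
    p = p[size]
    size = size - print(21)
p = cap

cap = 31 * 13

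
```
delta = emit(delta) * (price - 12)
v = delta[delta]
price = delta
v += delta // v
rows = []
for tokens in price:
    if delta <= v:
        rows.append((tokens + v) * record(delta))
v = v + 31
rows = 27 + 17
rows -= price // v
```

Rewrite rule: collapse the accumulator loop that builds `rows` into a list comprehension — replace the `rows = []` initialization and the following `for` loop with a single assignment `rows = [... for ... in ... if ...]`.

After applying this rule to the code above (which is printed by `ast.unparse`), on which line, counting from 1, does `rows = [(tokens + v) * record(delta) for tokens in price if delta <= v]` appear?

Transformed code:
delta = emit(delta) * (price - 12)
v = delta[delta]
price = delta
v += delta // v
rows = [(tokens + v) * record(delta) for tokens in price if delta <= v]
v = v + 31
rows = 27 + 17
rows -= price // v

5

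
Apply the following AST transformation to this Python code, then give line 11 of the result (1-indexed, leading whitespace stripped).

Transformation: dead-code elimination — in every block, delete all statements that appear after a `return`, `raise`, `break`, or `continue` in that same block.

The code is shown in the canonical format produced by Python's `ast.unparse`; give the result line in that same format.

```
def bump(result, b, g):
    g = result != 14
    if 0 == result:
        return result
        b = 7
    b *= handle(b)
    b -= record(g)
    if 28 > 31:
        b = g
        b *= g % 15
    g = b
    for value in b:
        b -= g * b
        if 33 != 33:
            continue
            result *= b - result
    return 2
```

for value in b:

Transformed code:
def bump(result, b, g):
    g = result != 14
    if 0 == result:
        return result
    b *= handle(b)
    b -= record(g)
    if 28 > 31:
        b = g
        b *= g % 15
    g = b
    for value in b:
        b -= g * b
        if 33 != 33:
            continue
    return 2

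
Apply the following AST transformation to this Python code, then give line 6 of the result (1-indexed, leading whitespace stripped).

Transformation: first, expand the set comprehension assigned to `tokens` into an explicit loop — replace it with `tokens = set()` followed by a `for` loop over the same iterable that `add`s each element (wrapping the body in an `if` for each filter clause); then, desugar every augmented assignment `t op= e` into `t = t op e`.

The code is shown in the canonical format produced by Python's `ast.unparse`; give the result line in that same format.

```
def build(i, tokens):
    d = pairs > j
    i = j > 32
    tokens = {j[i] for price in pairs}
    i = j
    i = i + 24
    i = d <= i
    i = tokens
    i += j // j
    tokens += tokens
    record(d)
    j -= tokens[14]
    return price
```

Transformed code:
def build(i, tokens):
    d = pairs > j
    i = j > 32
    tokens = set()
    for price in pairs:
        tokens.add(j[i])
    i = j
    i = i + 24
    i = d <= i
    i = tokens
    i = i + j // j
    tokens = tokens + tokens
    record(d)
    j = j - tokens[14]
    return price

tokens.add(j[i])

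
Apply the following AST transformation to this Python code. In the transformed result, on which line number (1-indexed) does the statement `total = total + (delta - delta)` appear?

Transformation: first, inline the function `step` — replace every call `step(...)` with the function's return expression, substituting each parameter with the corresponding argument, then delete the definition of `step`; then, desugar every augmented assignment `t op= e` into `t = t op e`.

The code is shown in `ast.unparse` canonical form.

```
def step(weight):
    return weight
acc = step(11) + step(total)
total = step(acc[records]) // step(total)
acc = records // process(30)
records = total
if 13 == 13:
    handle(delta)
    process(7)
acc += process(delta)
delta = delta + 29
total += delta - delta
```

Transformed code:
acc = 11 + total
total = acc[records] // total
acc = records // process(30)
records = total
if 13 == 13:
    handle(delta)
    process(7)
acc = acc + process(delta)
delta = delta + 29
total = total + (delta - delta)

10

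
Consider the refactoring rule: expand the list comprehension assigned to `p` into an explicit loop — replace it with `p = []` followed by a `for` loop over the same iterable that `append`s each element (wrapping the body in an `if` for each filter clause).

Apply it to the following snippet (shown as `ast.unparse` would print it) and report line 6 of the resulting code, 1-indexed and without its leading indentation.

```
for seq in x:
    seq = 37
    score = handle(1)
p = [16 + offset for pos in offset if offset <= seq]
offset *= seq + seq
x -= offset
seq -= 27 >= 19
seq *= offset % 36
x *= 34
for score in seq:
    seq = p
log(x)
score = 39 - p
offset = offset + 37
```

if offset <= seq:

Transformed code:
for seq in x:
    seq = 37
    score = handle(1)
p = []
for pos in offset:
    if offset <= seq:
        p.append(16 + offset)
offset *= seq + seq
x -= offset
seq -= 27 >= 19
seq *= offset % 36
x *= 34
for score in seq:
    seq = p
log(x)
score = 39 - p
offset = offset + 37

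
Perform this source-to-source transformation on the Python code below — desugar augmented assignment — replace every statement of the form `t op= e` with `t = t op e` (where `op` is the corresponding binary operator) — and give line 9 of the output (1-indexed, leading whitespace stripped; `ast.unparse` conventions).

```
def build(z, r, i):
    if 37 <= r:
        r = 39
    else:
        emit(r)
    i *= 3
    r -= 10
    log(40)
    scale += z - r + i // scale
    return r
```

scale = scale + (z - r + i // scale)

Transformed code:
def build(z, r, i):
    if 37 <= r:
        r = 39
    else:
        emit(r)
    i = i * 3
    r = r - 10
    log(40)
    scale = scale + (z - r + i // scale)
    return r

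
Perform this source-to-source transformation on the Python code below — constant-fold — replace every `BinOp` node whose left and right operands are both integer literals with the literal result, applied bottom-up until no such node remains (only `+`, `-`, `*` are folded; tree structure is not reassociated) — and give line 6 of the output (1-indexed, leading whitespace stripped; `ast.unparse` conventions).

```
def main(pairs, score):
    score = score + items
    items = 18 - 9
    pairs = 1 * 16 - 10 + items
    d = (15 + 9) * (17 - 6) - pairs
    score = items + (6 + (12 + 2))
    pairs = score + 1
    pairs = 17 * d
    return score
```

Transformed code:
def main(pairs, score):
    score = score + items
    items = 9
    pairs = 6 + items
    d = 264 - pairs
    score = items + 20
    pairs = score + 1
    pairs = 17 * d
    return score

score = items + 20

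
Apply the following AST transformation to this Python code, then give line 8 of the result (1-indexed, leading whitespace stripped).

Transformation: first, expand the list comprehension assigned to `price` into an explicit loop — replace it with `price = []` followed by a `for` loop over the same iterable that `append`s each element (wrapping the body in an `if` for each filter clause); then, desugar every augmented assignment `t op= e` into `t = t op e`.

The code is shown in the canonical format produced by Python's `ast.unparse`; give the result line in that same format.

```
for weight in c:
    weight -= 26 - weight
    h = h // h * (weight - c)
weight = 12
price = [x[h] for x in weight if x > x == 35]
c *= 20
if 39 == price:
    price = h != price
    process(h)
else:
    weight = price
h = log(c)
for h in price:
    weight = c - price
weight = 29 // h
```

price.append(x[h])

Transformed code:
for weight in c:
    weight = weight - (26 - weight)
    h = h // h * (weight - c)
weight = 12
price = []
for x in weight:
    if x > x == 35:
        price.append(x[h])
c = c * 20
if 39 == price:
    price = h != price
    process(h)
else:
    weight = price
h = log(c)
for h in price:
    weight = c - price
weight = 29 // h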